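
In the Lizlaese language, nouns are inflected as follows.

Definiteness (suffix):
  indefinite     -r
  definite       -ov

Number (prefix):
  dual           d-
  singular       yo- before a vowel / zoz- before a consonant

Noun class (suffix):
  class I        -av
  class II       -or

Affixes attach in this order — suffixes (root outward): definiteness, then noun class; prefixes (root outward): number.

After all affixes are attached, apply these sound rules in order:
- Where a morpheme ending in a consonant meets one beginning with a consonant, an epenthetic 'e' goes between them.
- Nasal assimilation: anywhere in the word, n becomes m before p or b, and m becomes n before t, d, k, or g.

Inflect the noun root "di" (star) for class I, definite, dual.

dediovav

Attach definiteness definite -ov → diov.
Attach noun class class I -av → diovav.
Attach number dual d- → ddiovav.
Apply epenthesis: ddiovav → dediovav.
Nasal assimilation: no change.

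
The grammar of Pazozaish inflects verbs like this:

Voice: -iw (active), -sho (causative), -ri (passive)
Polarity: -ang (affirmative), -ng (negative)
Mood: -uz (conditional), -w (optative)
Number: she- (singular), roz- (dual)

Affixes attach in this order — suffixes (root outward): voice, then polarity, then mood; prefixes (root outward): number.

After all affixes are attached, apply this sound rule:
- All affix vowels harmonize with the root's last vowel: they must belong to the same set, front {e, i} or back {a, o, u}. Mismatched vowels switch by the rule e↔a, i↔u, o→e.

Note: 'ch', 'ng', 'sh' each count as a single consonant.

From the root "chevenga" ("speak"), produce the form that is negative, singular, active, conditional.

Attach voice active -iw → chevengaiw.
Attach polarity negative -ng → chevengaiwng.
Attach mood conditional -uz → chevengaiwnguz.
Attach number singular she- → shechevengaiwnguz.
Apply vowel harmony: shechevengaiwnguz → shachevengauwnguz.

shachevengauwnguz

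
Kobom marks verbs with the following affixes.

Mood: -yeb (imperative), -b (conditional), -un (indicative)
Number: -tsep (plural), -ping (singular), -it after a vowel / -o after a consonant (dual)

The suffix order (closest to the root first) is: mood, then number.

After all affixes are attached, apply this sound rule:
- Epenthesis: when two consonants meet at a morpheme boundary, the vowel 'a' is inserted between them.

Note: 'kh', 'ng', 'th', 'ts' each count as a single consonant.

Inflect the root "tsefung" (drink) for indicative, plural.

Attach mood indicative -un → tsefungun.
Attach number plural -tsep → tsefunguntsep.
Apply epenthesis: tsefunguntsep → tsefungunatsep.

tsefungunatsep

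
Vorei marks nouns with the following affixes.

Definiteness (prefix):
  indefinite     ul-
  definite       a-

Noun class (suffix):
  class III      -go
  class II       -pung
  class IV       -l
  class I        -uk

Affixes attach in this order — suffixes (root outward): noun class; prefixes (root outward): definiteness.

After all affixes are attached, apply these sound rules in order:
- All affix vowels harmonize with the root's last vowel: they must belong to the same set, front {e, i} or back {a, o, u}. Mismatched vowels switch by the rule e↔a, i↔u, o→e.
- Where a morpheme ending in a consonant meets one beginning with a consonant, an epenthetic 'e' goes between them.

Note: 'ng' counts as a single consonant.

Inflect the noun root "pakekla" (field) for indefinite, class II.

Attach definiteness indefinite ul- → ulpakekla.
Attach noun class class II -pung → ulpakeklapung.
Vowel harmony: no change.
Apply epenthesis: ulpakeklapung → ulepakeklapung.

ulepakeklapung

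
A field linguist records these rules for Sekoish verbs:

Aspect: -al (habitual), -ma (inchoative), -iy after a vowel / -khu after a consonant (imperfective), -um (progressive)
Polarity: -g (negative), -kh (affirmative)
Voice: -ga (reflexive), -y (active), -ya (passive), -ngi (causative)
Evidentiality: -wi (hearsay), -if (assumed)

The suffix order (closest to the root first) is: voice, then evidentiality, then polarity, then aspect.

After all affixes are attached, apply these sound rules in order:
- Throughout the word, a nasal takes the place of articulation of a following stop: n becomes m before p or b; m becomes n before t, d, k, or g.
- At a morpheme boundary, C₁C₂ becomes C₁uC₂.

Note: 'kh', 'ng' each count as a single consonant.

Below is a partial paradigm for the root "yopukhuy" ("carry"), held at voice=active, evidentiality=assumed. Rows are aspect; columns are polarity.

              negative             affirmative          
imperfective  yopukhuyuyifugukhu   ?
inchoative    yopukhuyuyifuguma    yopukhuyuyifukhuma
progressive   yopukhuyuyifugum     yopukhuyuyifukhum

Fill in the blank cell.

Attach voice active -y → yopukhuyy.
Attach evidentiality assumed -if → yopukhuyyif.
Attach polarity affirmative -kh → yopukhuyyifkh.
Attach aspect imperfective -khu (after consonant 'kh') → yopukhuyyifkhkhu.
Nasal assimilation: no change.
Apply epenthesis: yopukhuyyifkhkhu → yopukhuyuyifukhukhu.

yopukhuyuyifukhukhu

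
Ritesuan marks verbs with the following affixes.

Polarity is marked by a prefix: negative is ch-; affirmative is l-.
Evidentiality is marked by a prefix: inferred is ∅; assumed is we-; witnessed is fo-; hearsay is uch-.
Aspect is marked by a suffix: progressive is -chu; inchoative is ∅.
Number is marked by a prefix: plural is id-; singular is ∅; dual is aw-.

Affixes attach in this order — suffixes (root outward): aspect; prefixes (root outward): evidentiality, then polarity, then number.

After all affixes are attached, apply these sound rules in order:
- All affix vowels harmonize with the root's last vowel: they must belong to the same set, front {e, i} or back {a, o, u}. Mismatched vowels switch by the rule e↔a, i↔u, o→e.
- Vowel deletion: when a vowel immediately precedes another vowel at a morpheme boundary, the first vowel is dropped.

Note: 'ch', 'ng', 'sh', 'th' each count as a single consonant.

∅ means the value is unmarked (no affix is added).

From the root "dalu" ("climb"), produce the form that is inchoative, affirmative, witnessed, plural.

udlfodalu

Attach evidentiality witnessed fo- → fodalu.
aspect = inchoative: zero marking, form stays fodalu.
Attach polarity affirmative l- → lfodalu.
Attach number plural id- → idlfodalu.
Apply vowel harmony: idlfodalu → udlfodalu.
Vowel deletion: no change.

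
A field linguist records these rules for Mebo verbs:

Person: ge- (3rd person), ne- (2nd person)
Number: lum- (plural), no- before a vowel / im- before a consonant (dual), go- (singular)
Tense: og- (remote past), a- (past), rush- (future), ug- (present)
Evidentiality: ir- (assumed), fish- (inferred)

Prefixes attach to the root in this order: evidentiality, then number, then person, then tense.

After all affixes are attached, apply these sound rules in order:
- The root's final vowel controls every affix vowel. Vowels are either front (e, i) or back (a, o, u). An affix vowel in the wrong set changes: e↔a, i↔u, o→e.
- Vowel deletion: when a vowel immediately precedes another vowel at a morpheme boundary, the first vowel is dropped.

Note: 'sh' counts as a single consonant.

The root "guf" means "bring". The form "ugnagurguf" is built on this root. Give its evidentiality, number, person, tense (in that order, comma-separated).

assumed, singular, 2nd person, present

Segment: ug-ne-go-ir-guf.
evidentiality: ir- → assumed.
number: go- → singular.
person: ne- → 2nd person.
tense: ug- → present.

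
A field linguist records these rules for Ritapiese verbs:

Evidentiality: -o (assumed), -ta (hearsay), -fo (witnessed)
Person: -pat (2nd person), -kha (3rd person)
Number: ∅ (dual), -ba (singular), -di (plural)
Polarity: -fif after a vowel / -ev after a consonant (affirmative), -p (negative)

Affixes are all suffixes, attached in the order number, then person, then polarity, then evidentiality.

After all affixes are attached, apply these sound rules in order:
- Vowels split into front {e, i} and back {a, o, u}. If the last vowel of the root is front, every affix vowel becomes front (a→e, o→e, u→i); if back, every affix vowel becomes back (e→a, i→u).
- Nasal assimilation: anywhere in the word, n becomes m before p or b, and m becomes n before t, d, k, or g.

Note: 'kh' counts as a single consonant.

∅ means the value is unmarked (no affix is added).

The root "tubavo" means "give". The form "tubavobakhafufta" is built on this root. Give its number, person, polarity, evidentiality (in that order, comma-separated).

Segment: tubavo-ba-kha-fif-ta.
number: -ba → singular.
person: -kha → 3rd person.
polarity: -fif/ev → affirmative.
evidentiality: -ta → hearsay.

singular, 3rd person, affirmative, hearsay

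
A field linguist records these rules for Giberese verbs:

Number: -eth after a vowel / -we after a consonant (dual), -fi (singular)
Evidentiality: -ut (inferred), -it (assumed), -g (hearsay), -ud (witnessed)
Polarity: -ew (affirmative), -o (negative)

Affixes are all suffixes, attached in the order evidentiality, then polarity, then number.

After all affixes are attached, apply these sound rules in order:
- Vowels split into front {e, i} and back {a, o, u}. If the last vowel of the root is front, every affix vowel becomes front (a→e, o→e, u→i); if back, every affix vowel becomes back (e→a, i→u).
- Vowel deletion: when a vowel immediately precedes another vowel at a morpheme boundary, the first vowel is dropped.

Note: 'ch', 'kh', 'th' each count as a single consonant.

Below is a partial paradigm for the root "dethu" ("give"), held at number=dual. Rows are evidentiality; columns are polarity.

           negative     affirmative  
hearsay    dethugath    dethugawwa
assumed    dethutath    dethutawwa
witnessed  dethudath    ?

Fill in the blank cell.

dethudawwa

Attach evidentiality witnessed -ud → dethuud.
Attach polarity affirmative -ew → dethuudew.
Attach number dual -we (after consonant 'w') → dethuudewwe.
Apply vowel harmony: dethuudewwe → dethuudawwa.
Apply vowel deletion: dethuudawwa → dethudawwa.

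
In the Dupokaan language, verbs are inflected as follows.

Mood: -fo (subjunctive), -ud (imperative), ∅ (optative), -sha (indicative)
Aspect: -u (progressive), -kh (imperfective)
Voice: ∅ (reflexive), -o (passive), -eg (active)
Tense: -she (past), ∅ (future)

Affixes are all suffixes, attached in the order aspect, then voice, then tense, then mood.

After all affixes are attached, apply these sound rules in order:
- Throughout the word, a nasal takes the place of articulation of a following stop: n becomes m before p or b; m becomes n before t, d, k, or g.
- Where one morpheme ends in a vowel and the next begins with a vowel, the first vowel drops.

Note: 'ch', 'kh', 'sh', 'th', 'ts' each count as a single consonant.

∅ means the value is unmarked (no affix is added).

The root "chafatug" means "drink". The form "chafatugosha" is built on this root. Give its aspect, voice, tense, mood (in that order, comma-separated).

Segment: chafatug-u-o-sha.
aspect: -u → progressive.
voice: -o → passive.
tense: ∅ → future.
mood: -sha → indicative.

progressive, passive, future, indicative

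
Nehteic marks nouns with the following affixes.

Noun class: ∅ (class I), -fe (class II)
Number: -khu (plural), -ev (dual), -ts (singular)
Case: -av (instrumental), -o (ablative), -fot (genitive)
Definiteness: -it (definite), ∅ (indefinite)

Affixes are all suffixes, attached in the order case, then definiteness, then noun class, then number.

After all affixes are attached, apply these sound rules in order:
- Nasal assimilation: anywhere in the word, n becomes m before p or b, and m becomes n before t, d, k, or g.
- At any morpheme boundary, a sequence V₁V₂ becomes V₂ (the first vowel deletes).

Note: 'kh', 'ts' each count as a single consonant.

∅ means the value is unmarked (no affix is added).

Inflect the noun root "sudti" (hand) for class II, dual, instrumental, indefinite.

Attach case instrumental -av → sudtiav.
definiteness = indefinite: zero marking, form stays sudtiav.
Attach noun class class II -fe → sudtiavfe.
Attach number dual -ev → sudtiavfeev.
Nasal assimilation: no change.
Apply vowel deletion: sudtiavfeev → sudtavfev.

sudtavfev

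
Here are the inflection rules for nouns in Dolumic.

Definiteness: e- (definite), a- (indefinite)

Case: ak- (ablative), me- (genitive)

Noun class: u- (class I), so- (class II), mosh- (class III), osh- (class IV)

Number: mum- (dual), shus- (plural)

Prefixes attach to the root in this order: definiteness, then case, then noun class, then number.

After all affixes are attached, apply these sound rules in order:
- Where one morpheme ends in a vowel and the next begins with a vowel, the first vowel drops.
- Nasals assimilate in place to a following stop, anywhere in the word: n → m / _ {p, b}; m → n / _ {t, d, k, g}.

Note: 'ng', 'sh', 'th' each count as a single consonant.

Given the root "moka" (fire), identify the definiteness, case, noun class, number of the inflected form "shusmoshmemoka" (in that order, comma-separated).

Segment: shus-mosh-me-e-moka.
definiteness: e- → definite.
case: me- → genitive.
noun class: mosh- → class III.
number: shus- → plural.

definite, genitive, class III, plural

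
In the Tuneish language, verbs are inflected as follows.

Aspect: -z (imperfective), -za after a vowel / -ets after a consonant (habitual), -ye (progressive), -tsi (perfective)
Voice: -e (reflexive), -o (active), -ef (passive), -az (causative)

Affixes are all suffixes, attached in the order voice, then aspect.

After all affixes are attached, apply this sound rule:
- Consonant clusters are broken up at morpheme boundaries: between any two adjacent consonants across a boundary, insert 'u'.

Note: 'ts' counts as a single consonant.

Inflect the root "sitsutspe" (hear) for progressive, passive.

sitsutspeefuye

Attach voice passive -ef → sitsutspeef.
Attach aspect progressive -ye → sitsutspeefye.
Apply epenthesis: sitsutspeefye → sitsutspeefuye.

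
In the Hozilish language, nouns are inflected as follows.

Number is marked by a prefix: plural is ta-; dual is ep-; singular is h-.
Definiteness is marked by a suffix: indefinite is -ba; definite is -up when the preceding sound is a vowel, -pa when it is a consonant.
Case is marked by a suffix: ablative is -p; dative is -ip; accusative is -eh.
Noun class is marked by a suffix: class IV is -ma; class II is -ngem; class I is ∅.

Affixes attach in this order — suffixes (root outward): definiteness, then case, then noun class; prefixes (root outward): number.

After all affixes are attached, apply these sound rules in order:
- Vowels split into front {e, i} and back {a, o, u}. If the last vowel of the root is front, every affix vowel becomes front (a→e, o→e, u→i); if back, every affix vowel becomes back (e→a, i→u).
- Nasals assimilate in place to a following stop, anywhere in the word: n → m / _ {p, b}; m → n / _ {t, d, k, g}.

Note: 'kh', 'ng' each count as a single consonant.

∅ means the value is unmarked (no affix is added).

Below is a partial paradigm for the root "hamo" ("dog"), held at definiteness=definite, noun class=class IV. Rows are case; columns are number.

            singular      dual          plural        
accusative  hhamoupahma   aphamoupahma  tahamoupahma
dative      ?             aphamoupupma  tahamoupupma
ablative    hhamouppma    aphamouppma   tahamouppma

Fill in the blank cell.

Attach number singular h- → hhamo.
Attach definiteness definite -up (after vowel 'o') → hhamoup.
Attach case dative -ip → hhamoupip.
Attach noun class class IV -ma → hhamoupipma.
Apply vowel harmony: hhamoupipma → hhamoupupma.
Nasal assimilation: no change.

hhamoupupma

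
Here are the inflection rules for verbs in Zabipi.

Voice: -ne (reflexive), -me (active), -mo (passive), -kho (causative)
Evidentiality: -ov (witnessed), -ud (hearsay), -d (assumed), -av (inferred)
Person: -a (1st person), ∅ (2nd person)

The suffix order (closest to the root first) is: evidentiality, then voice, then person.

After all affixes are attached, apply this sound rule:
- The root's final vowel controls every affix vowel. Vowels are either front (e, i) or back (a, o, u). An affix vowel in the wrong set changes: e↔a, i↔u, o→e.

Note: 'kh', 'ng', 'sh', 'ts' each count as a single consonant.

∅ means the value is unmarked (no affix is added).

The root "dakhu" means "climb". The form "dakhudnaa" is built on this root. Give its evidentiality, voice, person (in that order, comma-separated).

Segment: dakhu-d-ne-a.
evidentiality: -d → assumed.
voice: -ne → reflexive.
person: -a → 1st person.

assumed, reflexive, 1st person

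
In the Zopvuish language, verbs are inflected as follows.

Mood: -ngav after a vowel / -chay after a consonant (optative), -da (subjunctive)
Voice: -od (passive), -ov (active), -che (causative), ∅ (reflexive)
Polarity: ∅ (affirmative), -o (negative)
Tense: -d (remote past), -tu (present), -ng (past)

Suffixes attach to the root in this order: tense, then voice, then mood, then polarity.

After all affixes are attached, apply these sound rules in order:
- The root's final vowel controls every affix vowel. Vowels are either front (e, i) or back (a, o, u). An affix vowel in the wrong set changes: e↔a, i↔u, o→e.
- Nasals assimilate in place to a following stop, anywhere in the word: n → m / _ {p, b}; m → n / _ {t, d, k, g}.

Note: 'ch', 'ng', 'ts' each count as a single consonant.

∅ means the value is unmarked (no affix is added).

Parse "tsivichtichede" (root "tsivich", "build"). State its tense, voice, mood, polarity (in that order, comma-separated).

Segment: tsivich-tu-che-da.
tense: -tu → present.
voice: -che → causative.
mood: -da → subjunctive.
polarity: ∅ → affirmative.

present, causative, subjunctive, affirmative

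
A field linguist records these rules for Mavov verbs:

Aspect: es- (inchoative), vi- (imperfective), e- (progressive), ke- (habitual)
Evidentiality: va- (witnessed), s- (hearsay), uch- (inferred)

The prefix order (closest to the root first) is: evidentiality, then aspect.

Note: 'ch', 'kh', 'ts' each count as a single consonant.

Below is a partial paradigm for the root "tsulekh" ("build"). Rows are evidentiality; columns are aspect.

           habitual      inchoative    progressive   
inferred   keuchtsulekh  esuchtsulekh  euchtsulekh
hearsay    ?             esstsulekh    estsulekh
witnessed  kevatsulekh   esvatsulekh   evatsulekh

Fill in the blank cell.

Attach evidentiality hearsay s- → stsulekh.
Attach aspect habitual ke- → kestsulekh.

kestsulekh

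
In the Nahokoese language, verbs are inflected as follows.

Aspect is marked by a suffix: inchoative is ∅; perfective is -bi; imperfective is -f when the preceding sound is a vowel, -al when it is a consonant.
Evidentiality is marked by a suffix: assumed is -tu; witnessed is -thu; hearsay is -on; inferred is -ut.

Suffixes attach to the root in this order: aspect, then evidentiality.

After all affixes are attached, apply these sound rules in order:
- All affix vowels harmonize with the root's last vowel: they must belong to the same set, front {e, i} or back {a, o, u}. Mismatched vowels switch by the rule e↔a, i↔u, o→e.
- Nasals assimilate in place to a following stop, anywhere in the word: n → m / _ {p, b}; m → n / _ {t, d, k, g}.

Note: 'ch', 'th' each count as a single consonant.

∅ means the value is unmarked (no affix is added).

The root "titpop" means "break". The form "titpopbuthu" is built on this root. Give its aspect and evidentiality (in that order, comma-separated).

Segment: titpop-bi-thu.
aspect: -bi → perfective.
evidentiality: -thu → witnessed.

perfective, witnessed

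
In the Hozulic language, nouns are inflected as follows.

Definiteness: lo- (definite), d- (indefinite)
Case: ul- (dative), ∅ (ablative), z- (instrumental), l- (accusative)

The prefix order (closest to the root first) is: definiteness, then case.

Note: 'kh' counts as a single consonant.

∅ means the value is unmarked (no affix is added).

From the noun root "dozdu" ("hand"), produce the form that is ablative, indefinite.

ddozdu

Attach definiteness indefinite d- → ddozdu.
case = ablative: zero marking, form stays ddozdu.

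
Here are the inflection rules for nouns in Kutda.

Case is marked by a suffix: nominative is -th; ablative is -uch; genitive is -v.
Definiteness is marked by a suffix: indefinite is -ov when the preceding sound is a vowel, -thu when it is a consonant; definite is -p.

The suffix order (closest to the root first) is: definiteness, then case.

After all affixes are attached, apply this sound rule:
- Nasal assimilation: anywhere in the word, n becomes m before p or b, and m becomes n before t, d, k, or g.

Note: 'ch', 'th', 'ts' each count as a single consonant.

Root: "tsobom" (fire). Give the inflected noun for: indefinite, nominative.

Attach definiteness indefinite -thu (after consonant 'm') → tsobomthu.
Attach case nominative -th → tsobomthuth.
Nasal assimilation: no change.

tsobomthuth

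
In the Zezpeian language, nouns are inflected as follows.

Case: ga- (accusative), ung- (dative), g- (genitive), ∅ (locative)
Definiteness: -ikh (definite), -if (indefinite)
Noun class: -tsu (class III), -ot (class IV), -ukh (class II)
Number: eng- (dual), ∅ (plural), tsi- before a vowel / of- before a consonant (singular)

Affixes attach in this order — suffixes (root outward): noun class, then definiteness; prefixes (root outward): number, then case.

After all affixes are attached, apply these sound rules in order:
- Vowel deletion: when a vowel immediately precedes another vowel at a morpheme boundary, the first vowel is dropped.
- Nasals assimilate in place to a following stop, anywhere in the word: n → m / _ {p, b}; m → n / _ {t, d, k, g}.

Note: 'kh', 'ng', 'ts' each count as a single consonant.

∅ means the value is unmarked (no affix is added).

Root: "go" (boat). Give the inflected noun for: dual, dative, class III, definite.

ungenggotsikh

Attach number dual eng- → enggo.
Attach noun class class III -tsu → enggotsu.
Attach definiteness definite -ikh → enggotsuikh.
Attach case dative ung- → ungenggotsuikh.
Apply vowel deletion: ungenggotsuikh → ungenggotsikh.
Nasal assimilation: no change.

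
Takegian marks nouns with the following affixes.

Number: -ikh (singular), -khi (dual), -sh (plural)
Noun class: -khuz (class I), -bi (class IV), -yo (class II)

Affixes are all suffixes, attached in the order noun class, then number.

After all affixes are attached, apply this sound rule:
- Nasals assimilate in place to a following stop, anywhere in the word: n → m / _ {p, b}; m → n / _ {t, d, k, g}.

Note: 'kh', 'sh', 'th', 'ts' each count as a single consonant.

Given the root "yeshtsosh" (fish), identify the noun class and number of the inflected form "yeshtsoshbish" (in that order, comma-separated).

class IV, plural

Segment: yeshtsosh-bi-sh.
noun class: -bi → class IV.
number: -sh → plural.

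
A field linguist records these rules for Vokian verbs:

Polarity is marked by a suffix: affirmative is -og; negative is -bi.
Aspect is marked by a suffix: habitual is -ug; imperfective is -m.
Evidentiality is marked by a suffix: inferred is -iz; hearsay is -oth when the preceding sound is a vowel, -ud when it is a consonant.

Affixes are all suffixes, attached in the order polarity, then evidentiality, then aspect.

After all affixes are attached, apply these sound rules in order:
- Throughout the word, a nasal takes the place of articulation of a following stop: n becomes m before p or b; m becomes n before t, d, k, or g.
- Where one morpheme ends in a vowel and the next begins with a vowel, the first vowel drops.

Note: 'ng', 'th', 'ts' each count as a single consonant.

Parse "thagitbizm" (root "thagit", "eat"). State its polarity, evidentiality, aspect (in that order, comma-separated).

Segment: thagit-bi-iz-m.
polarity: -bi → negative.
evidentiality: -iz → inferred.
aspect: -m → imperfective.

negative, inferred, imperfective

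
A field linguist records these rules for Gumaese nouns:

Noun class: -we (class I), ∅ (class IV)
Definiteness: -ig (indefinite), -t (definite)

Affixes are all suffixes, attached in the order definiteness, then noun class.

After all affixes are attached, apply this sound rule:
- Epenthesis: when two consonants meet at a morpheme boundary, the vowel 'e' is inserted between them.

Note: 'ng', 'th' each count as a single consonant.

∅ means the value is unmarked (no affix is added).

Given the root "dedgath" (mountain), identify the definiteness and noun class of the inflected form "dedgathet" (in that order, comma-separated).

definite, class IV

Segment: dedgath-t.
definiteness: -t → definite.
noun class: ∅ → class IV.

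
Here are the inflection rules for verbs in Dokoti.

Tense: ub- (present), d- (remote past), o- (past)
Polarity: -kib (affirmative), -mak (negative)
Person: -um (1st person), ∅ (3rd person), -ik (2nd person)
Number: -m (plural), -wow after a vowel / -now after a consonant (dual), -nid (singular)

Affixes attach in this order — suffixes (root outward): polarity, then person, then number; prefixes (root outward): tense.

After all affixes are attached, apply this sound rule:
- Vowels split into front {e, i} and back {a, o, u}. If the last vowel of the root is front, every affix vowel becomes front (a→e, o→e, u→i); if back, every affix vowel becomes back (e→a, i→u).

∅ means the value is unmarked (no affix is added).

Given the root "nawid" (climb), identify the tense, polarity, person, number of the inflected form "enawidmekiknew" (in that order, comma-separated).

Segment: o-nawid-mak-ik-now.
tense: o- → past.
polarity: -mak → negative.
person: -ik → 2nd person.
number: -wow/now → dual.

past, negative, 2nd person, dual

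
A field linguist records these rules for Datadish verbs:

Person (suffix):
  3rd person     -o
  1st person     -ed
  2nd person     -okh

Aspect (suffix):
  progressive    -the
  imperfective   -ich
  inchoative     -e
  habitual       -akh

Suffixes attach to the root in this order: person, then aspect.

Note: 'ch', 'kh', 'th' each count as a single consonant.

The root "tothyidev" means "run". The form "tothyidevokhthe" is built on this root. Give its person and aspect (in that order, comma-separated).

Segment: tothyidev-okh-the.
person: -okh → 2nd person.
aspect: -the → progressive.

2nd person, progressive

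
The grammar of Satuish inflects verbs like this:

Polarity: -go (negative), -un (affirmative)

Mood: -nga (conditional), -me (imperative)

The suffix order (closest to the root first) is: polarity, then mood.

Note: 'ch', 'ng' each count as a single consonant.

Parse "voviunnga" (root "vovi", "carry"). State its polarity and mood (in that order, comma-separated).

Segment: vovi-un-nga.
polarity: -un → affirmative.
mood: -nga → conditional.

affirmative, conditional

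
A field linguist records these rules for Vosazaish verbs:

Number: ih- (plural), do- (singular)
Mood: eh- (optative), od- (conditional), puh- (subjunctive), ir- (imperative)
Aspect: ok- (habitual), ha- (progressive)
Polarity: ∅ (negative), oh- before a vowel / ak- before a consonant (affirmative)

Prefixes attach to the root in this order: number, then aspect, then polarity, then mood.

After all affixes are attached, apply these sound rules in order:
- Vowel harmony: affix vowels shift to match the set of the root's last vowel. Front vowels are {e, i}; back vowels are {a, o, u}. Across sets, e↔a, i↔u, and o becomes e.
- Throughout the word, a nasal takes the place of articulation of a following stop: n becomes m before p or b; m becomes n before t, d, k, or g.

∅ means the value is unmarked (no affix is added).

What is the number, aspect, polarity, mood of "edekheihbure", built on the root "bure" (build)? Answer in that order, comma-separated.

plural, progressive, affirmative, conditional

Segment: od-ak-ha-ih-bure.
number: ih- → plural.
aspect: ha- → progressive.
polarity: oh/ak- → affirmative.
mood: od- → conditional.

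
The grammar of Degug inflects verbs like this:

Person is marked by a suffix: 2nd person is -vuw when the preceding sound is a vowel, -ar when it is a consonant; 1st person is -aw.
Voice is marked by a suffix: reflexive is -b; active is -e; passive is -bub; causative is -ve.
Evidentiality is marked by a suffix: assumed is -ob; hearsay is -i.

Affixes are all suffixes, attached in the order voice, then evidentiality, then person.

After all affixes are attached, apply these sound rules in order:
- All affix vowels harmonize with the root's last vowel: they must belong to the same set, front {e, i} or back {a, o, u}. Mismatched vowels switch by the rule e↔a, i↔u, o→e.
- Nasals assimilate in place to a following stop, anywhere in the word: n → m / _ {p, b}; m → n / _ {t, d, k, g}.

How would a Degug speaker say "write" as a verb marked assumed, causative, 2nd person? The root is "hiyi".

hiyiveeber

Attach voice causative -ve → hiyive.
Attach evidentiality assumed -ob → hiyiveob.
Attach person 2nd person -ar (after consonant 'b') → hiyiveobar.
Apply vowel harmony: hiyiveobar → hiyiveeber.
Nasal assimilation: no change.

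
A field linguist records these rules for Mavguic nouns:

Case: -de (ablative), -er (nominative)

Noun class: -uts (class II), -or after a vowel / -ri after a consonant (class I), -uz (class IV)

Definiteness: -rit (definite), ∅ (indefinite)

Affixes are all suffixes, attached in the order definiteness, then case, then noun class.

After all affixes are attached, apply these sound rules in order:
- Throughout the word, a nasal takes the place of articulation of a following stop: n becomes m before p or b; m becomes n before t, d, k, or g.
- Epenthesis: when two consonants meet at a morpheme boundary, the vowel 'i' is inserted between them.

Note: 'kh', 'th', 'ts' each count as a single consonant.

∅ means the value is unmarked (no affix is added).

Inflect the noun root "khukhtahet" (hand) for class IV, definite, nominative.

khukhtahetiriteruz

Attach definiteness definite -rit → khukhtahetrit.
Attach case nominative -er → khukhtahetriter.
Attach noun class class IV -uz → khukhtahetriteruz.
Nasal assimilation: no change.
Apply epenthesis: khukhtahetriteruz → khukhtahetiriteruz.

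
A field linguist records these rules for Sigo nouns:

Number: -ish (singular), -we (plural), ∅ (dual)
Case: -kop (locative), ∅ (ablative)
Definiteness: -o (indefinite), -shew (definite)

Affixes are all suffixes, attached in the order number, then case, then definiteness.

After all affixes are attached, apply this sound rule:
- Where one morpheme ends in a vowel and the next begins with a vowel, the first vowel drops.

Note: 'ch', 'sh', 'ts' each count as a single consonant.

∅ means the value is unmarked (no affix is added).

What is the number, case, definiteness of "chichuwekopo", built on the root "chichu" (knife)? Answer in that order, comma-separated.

Segment: chichu-we-kop-o.
number: -we → plural.
case: -kop → locative.
definiteness: -o → indefinite.

plural, locative, indefinite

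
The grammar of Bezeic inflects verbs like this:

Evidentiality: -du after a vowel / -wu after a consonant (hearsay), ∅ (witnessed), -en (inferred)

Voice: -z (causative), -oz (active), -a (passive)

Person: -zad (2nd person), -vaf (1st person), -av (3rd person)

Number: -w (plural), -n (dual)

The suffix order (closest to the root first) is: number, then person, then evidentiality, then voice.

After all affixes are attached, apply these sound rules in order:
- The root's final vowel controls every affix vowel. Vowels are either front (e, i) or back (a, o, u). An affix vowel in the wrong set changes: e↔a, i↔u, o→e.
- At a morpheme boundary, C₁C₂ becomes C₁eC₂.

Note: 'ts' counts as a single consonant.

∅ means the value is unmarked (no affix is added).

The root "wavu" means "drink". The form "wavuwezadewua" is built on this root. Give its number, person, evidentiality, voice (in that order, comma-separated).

plural, 2nd person, hearsay, passive

Segment: wavu-w-zad-wu-a.
number: -w → plural.
person: -zad → 2nd person.
evidentiality: -du/wu → hearsay.
voice: -a → passive.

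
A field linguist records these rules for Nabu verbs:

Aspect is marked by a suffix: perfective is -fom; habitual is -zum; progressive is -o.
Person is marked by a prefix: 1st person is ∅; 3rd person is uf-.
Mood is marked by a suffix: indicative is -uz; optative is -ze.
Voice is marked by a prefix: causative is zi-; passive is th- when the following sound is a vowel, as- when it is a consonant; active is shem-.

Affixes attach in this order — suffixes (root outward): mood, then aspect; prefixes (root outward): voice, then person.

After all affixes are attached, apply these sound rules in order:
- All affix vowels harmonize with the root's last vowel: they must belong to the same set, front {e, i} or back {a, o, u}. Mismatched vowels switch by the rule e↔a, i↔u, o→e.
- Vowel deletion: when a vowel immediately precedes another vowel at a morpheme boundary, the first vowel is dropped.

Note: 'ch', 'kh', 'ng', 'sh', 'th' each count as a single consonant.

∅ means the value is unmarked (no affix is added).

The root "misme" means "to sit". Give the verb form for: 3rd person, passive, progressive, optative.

Attach mood optative -ze → mismeze.
Attach aspect progressive -o → mismezeo.
Attach voice passive as- (before consonant 'm') → asmismezeo.
Attach person 3rd person uf- → ufasmismezeo.
Apply vowel harmony: ufasmismezeo → ifesmismezee.
Apply vowel deletion: ifesmismezee → ifesmismeze.

ifesmismeze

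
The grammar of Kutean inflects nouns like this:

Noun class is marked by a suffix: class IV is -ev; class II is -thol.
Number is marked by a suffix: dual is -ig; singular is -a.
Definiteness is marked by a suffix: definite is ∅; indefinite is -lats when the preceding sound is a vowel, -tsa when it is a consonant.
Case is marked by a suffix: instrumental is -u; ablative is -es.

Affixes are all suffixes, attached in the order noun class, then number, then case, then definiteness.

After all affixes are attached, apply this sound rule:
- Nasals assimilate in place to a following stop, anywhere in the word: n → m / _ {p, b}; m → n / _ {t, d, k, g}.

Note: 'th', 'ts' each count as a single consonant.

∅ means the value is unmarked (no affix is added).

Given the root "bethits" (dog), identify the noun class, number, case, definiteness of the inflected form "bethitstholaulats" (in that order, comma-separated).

Segment: bethits-thol-a-u-lats.
noun class: -thol → class II.
number: -a → singular.
case: -u → instrumental.
definiteness: -lats/tsa → indefinite.

class II, singular, instrumental, indefinite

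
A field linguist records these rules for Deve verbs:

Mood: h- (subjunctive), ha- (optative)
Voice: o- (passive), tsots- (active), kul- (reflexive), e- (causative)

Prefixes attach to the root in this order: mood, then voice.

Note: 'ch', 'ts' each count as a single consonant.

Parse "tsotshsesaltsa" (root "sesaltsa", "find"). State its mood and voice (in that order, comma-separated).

Segment: tsots-h-sesaltsa.
mood: h- → subjunctive.
voice: tsots- → active.

subjunctive, active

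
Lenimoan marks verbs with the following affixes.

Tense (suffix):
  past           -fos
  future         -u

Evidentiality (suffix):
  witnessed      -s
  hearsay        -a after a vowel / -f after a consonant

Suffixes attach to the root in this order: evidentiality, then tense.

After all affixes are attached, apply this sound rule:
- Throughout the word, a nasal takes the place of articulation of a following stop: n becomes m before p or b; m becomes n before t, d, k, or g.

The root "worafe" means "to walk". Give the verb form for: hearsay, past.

worafeafos

Attach evidentiality hearsay -a (after vowel 'e') → worafea.
Attach tense past -fos → worafeafos.
Nasal assimilation: no change.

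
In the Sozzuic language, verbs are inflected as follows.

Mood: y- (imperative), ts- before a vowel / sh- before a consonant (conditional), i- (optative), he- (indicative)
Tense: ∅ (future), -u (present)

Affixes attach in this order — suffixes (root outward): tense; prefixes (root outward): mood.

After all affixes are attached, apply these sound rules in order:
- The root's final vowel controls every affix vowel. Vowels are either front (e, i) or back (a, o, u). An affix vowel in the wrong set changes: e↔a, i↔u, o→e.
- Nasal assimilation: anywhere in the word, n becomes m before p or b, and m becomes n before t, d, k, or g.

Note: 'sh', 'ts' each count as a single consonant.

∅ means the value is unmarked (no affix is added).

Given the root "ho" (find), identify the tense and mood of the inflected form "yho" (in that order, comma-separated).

Segment: y-ho.
tense: ∅ → future.
mood: y- → imperative.

future, imperative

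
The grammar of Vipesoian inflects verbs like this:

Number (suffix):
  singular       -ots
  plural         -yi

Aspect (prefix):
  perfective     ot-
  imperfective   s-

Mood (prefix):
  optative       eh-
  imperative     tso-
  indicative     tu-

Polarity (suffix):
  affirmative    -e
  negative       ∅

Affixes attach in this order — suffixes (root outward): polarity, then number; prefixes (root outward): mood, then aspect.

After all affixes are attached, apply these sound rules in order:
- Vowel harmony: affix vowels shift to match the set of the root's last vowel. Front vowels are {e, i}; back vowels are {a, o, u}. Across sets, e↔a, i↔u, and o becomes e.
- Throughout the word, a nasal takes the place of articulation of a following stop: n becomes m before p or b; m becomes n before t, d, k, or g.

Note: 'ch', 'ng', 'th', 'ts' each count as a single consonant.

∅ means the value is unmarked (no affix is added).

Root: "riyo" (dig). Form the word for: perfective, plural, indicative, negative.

otturiyoyu

Attach mood indicative tu- → turiyo.
polarity = negative: zero marking, form stays turiyo.
Attach number plural -yi → turiyoyi.
Attach aspect perfective ot- → otturiyoyi.
Apply vowel harmony: otturiyoyi → otturiyoyu.
Nasal assimilation: no change.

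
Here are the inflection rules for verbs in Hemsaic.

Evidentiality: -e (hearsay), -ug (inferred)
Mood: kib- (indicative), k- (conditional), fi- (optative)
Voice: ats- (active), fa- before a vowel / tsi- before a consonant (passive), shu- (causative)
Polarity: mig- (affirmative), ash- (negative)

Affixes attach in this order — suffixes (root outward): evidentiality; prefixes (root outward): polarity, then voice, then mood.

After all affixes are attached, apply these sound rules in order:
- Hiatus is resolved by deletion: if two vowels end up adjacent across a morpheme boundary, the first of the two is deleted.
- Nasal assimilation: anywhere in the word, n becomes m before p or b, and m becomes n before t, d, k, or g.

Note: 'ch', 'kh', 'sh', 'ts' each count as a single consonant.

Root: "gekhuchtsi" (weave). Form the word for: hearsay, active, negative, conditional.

Attach polarity negative ash- → ashgekhuchtsi.
Attach evidentiality hearsay -e → ashgekhuchtsie.
Attach voice active ats- → atsashgekhuchtsie.
Attach mood conditional k- → katsashgekhuchtsie.
Apply vowel deletion: katsashgekhuchtsie → katsashgekhuchtse.
Nasal assimilation: no change.

katsashgekhuchtse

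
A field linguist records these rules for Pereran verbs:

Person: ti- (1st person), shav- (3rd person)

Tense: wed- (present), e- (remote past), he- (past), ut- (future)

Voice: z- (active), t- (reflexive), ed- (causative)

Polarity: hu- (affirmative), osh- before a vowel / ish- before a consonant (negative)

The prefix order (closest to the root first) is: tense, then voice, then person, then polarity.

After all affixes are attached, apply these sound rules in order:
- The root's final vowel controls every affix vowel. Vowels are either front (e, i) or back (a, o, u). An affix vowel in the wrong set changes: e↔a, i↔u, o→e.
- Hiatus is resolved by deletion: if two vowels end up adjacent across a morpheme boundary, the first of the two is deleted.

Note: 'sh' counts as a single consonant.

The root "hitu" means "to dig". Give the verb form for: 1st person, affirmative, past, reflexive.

hututhahitu

Attach tense past he- → hehitu.
Attach voice reflexive t- → thehitu.
Attach person 1st person ti- → tithehitu.
Attach polarity affirmative hu- → hutithehitu.
Apply vowel harmony: hutithehitu → hututhahitu.
Vowel deletion: no change.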